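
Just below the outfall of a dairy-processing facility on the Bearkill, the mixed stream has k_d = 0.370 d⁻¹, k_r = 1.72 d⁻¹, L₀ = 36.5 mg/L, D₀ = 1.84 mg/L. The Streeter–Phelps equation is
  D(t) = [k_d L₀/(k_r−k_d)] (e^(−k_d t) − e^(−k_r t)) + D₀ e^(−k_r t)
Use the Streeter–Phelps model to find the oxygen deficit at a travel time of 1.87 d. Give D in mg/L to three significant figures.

D ≈ 4.68 mg/L

k_d L₀/(k_r−k_d) = 0.370×36.5/(1.72−0.370) = 13.50/1.350 = 10.00 mg/L.
e^(−k_d t) = e^(−0.370×1.870) = 0.5006; e^(−k_r t) = e^(−1.72×1.870) = 0.04010.
D = 10.00 × (0.5006 − 0.04010) + 1.84 × 0.04010 = 4.607 + 0.07378 = 4.681 mg/L.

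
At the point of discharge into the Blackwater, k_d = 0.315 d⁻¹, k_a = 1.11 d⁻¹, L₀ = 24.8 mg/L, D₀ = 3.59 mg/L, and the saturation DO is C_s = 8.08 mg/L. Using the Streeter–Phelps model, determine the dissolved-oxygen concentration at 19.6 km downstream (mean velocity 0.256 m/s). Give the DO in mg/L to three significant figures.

DO ≈ 2.98 mg/L

Travel time t = x/v = 19.6 km / (0.256 m/s) = 19600 m / 0.256 m/s = 76560 s = 0.8861 d.
k_d L₀/(k_a−k_d) = 0.315×24.8/(1.11−0.315) = 7.812/0.7950 = 9.826 mg/L.
e^(−k_d t) = e^(−0.315×0.8861) = 0.7564; e^(−k_a t) = e^(−1.11×0.8861) = 0.3740.
D = 9.826 × (0.7564 − 0.3740) + 3.59 × 0.3740 = 3.758 + 1.343 = 5.101 mg/L.
DO = C_s − D = 8.08 − 5.101 = 2.979 mg/L.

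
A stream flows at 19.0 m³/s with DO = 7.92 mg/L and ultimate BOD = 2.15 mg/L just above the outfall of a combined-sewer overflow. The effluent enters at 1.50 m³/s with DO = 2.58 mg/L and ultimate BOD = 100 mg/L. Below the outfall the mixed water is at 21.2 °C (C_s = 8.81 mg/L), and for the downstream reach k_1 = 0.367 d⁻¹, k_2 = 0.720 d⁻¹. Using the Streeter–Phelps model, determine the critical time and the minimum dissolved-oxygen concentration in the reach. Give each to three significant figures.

t_c ≈ 1.51 d; minimum DO ≈ 6.08 mg/L

Mixed DO = (19.0×7.92 + 1.50×2.58)/(19.0+1.50) = 154.3/20.50 = 7.529 mg/L.
Mixed L₀ = (19.0×2.15 + 1.50×100)/(20.50) = 190.8/20.50 = 9.310 mg/L.
Initial deficit D₀ = C_s − DO₀ = 8.81 − 7.529 = 1.281 mg/L.
t_c = (1/0.3530) ln[(0.720/0.367)(1 − 1.281×0.3530/(0.367×9.310))] = 2.833 × ln(1.702) = 1.507 d.
D_c = (0.367/0.720) × 9.310 × e^(−0.367×1.507) = 0.5097 × 9.310 × 0.5752 = 2.730 mg/L.
Minimum DO = 8.81 − 2.730 = 6.080 mg/L.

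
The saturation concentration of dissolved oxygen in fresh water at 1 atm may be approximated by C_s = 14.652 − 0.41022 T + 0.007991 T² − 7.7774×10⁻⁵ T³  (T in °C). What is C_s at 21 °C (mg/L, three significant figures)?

C_s = 14.652 − 0.41022×21 + 0.007991×21² − 7.7774×10⁻⁵×21³ = 8.841 mg/L.

C_s ≈ 8.84 mg/L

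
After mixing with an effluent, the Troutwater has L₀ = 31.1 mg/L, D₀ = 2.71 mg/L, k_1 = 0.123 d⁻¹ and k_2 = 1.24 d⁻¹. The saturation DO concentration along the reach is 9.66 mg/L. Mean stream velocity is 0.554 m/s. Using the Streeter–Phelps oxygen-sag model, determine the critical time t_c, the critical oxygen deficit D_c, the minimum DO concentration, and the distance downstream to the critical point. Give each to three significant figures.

t_c ≈ 0.666 d; D_c ≈ 2.84 mg/L; min DO ≈ 6.82 mg/L; x_c ≈ 31.9 km

At the critical point dD/dt = 0, so k_1 L₀ e^(−k_1 t) = k_2 D. Substituting D(t) from the Streeter–Phelps equation and solving for t gives
t_c = ln[(k_2/k_1)(1 − D₀(k_2−k_1)/(k_1 L₀))] / (k_2−k_1).
Here k_2−k_1 = 1.117 d⁻¹ and 1 − D₀(k_2−k_1)/(k_1 L₀) = 1 − 2.71×1.117/(0.123×31.1) = 0.2087, so
t_c = ln(10.08 × 0.2087) / 1.117 = 0.7437 / 1.117 = 0.6658 d.
D_c = (k_1/k_2) L₀ e^(−k_1 t_c) = (0.123/1.24) × 31.1 × e^(−0.123×0.6658) = 0.09919 × 31.1 × 0.9214 = 2.842 mg/L.
Minimum DO = C_s − D_c = 9.66 − 2.842 = 6.818 mg/L.
x_c = v t_c = 0.554 m/s × 0.6658 d × 86400 s/d = 31870 m ≈ 31.9 km.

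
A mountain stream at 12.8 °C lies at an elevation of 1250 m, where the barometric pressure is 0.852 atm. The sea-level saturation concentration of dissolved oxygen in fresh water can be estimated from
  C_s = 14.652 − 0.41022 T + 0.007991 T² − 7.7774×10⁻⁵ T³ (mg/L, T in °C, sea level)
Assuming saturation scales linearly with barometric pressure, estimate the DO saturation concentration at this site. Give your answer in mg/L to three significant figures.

C_s ≈ 8.99 mg/L

At sea level: C_s = 14.652 − 0.41022×12.8 + 0.007991×12.8² − 7.7774×10⁻⁵×12.8³ = 10.55 mg/L.
Pressure correction: C_s' = 10.55 × 0.852 = 8.986 mg/L.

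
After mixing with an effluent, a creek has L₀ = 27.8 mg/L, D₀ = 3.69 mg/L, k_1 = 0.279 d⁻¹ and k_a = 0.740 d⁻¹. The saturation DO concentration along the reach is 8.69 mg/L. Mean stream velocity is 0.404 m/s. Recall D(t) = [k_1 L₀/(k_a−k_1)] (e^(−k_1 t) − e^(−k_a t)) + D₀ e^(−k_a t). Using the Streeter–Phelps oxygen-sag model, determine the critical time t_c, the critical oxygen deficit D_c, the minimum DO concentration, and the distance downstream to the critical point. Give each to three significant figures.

t_c ≈ 1.58 d; D_c ≈ 6.75 mg/L; min DO ≈ 1.94 mg/L; x_c ≈ 55.1 km

With k_a/k_1 = 2.652 and 1 − D₀(k_a−k_1)/(k_1 L₀) = 0.7807,
t_c = ln(2.652 × 0.7807) / (0.740 − 0.279) = ln(2.071) / 0.4610 = 0.7278/0.4610 = 1.579 d.
L(t_c) = L₀ e^(−k_1 t_c) = 27.8 × 0.6437 = 17.90 mg/L, and at the critical point k_a D_c = k_1 L, so D_c = (0.279/0.740) × 17.90 = 6.747 mg/L.
Minimum DO = C_s − D_c = 8.69 − 6.747 = 1.943 mg/L.
x_c = v t_c = 0.404 m/s × 1.579 d × 86400 s/d = 55110 m ≈ 55.1 km.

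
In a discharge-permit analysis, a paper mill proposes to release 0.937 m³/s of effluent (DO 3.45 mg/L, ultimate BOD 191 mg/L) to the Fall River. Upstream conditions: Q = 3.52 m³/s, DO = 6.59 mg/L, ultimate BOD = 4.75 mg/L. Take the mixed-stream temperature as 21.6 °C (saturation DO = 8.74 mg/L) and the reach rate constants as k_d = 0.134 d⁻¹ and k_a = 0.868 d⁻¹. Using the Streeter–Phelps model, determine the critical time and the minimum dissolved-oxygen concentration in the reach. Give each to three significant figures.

Mixed DO = (3.52×6.59 + 0.937×3.45)/(3.52+0.937) = 26.43/4.457 = 5.930 mg/L.
Mixed L₀ = (3.52×4.75 + 0.937×191)/(4.457) = 195.7/4.457 = 43.91 mg/L.
Initial deficit D₀ = C_s − DO₀ = 8.74 − 5.930 = 2.810 mg/L.
t_c = (1/0.7340) ln[(0.868/0.134)(1 − 2.810×0.7340/(0.134×43.91))] = 1.362 × ln(4.207) = 1.957 d.
D_c = (0.134/0.868) × 43.91 × e^(−0.134×1.957) = 0.1544 × 43.91 × 0.7693 = 5.214 mg/L.
Minimum DO = 8.74 − 5.214 = 3.526 mg/L.

t_c ≈ 1.96 d; minimum DO ≈ 3.53 mg/L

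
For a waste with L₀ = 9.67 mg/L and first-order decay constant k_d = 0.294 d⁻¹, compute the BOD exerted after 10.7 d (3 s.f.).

y_t = L₀(1 − e^(−k_d t)) = 9.67 × (1 − e^(−0.294×10.7))
= 9.67 × (1 − 0.04303) = 9.67 × 0.9570 = 9.254 mg/L.

y ≈ 9.25 mg/L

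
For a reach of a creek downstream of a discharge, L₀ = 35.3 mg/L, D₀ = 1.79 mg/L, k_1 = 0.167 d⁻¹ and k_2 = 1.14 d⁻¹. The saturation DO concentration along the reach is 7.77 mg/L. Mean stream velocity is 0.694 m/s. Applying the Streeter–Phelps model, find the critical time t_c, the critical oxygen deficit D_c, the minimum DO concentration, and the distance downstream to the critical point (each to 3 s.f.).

t_c ≈ 1.61 d; D_c ≈ 3.95 mg/L; min DO ≈ 3.82 mg/L; x_c ≈ 96.8 km

At the critical point dD/dt = 0, so k_1 L₀ e^(−k_1 t) = k_2 D. Substituting D(t) from the Streeter–Phelps equation and solving for t gives
t_c = ln[(k_2/k_1)(1 − D₀(k_2−k_1)/(k_1 L₀))] / (k_2−k_1).
Here k_2−k_1 = 0.9730 d⁻¹ and 1 − D₀(k_2−k_1)/(k_1 L₀) = 1 − 1.79×0.9730/(0.167×35.3) = 0.7046, so
t_c = ln(6.826 × 0.7046) / 0.9730 = 1.571 / 0.9730 = 1.614 d.
L(t_c) = L₀ e^(−k_1 t_c) = 35.3 × 0.7637 = 26.96 mg/L, and at the critical point k_2 D_c = k_1 L, so D_c = (0.167/1.14) × 26.96 = 3.949 mg/L.
Minimum DO = C_s − D_c = 7.77 − 3.949 = 3.821 mg/L.
x_c = v t_c = 0.694 m/s × 1.614 d × 86400 s/d = 96790 m ≈ 96.8 km.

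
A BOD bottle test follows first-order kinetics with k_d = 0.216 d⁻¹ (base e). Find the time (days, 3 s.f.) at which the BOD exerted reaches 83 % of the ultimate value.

t ≈ 8.20 d

y/L₀ = 1 − e^(−k_d t) = 0.83 ⇒ e^(−k_d t) = 0.170
t = −ln(0.170) / 0.216 = 1.772 / 0.216 = 8.204 d.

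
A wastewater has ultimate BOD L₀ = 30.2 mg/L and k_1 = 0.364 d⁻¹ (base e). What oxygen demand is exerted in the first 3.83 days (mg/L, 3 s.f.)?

y ≈ 22.7 mg/L

y_t = L₀(1 − e^(−k_1 t)) = 30.2 × (1 − e^(−0.364×3.83))
= 30.2 × (1 − 0.2481) = 30.2 × 0.7519 = 22.71 mg/L.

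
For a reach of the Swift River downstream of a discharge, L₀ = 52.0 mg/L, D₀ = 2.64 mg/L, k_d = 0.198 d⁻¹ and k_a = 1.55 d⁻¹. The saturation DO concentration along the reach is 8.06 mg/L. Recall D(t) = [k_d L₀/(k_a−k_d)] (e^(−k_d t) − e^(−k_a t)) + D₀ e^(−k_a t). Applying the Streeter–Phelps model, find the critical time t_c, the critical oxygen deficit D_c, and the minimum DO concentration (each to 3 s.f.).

t_c ≈ 1.21 d; D_c ≈ 5.23 mg/L; min DO ≈ 2.83 mg/L

At the critical point dD/dt = 0, so k_d L₀ e^(−k_d t) = k_a D. Substituting D(t) from the Streeter–Phelps equation and solving for t gives
t_c = ln[(k_a/k_d)(1 − D₀(k_a−k_d)/(k_d L₀))] / (k_a−k_d).
Here k_a−k_d = 1.352 d⁻¹ and 1 − D₀(k_a−k_d)/(k_d L₀) = 1 − 2.64×1.352/(0.198×52.0) = 0.6533, so
t_c = ln(7.828 × 0.6533) / 1.352 = 1.632 / 1.352 = 1.207 d.
D_c = (k_d/k_a) L₀ e^(−k_d t_c) = (0.198/1.55) × 52.0 × e^(−0.198×1.207) = 0.1277 × 52.0 × 0.7874 = 5.230 mg/L.
Minimum DO = C_s − D_c = 8.06 − 5.230 = 2.830 mg/L.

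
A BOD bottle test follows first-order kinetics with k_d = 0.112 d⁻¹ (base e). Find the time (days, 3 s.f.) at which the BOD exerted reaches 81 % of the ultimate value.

y/L₀ = 1 − e^(−k_d t) = 0.81 ⇒ e^(−k_d t) = 0.190
t = −ln(0.190) / 0.112 = 1.661 / 0.112 = 14.83 d.

t ≈ 14.8 d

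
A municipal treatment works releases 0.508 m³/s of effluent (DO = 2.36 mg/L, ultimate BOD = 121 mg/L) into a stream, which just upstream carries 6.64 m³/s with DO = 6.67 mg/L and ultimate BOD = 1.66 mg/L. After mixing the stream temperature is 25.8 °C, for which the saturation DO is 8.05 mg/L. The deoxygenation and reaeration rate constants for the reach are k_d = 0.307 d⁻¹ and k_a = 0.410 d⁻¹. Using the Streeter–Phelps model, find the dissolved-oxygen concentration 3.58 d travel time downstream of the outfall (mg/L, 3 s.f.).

DO ≈ 4.56 mg/L

Mixed DO = (6.64×6.67 + 0.508×2.36)/(6.64+0.508) = 45.49/7.148 = 6.364 mg/L.
Mixed L₀ = (6.64×1.66 + 0.508×121)/(7.148) = 72.49/7.148 = 10.14 mg/L.
Initial deficit D₀ = C_s − DO₀ = 8.05 − 6.364 = 1.686 mg/L.
D(3.58) = [0.307×10.14/(0.410−0.307)](e^(−0.307×3.58) − e^(−0.410×3.58)) + 1.686 e^(−0.410×3.58)
= 30.23 × (0.3332 − 0.2304) + 1.686 × 0.2304 = 3.494 mg/L.
DO = 8.05 − 3.494 = 4.556 mg/L.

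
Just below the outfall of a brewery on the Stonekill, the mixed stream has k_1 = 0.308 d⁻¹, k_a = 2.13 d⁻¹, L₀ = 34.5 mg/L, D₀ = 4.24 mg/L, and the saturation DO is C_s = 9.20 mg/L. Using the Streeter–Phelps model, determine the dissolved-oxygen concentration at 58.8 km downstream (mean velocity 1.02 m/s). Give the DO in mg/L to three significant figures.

DO ≈ 4.84 mg/L

Travel time t = x/v = 58.8 km / (1.02 m/s) = 58800 m / 1.02 m/s = 57650 s = 0.6672 d.
k_1 L₀/(k_a−k_1) = 0.308×34.5/(2.13−0.308) = 10.63/1.822 = 5.832 mg/L.
e^(−k_1 t) = e^(−0.308×0.6672) = 0.8142; e^(−k_a t) = e^(−2.13×0.6672) = 0.2414.
D = 5.832 × (0.8142 − 0.2414) + 4.24 × 0.2414 = 3.341 + 1.024 = 4.364 mg/L.
DO = C_s − D = 9.20 − 4.364 = 4.836 mg/L.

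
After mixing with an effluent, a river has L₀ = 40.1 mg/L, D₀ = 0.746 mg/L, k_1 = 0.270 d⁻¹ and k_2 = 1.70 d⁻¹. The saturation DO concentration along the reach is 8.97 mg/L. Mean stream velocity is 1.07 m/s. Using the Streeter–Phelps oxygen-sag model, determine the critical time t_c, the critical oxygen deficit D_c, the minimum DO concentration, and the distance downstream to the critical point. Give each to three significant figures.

t_c ≈ 1.21 d; D_c ≈ 4.59 mg/L; min DO ≈ 4.38 mg/L; x_c ≈ 112 km

At the critical point dD/dt = 0, so k_1 L₀ e^(−k_1 t) = k_2 D. Substituting D(t) from the Streeter–Phelps equation and solving for t gives
t_c = ln[(k_2/k_1)(1 − D₀(k_2−k_1)/(k_1 L₀))] / (k_2−k_1).
Here k_2−k_1 = 1.430 d⁻¹ and 1 − D₀(k_2−k_1)/(k_1 L₀) = 1 − 0.746×1.430/(0.270×40.1) = 0.9015, so
t_c = ln(6.296 × 0.9015) / 1.430 = 1.736 / 1.430 = 1.214 d.
L(t_c) = L₀ e^(−k_1 t_c) = 40.1 × 0.7205 = 28.89 mg/L, and at the critical point k_2 D_c = k_1 L, so D_c = (0.270/1.70) × 28.89 = 4.589 mg/L.
Minimum DO = C_s − D_c = 8.97 − 4.589 = 4.381 mg/L.
x_c = v t_c = 1.07 m/s × 1.214 d × 86400 s/d = 112200 m ≈ 112 km.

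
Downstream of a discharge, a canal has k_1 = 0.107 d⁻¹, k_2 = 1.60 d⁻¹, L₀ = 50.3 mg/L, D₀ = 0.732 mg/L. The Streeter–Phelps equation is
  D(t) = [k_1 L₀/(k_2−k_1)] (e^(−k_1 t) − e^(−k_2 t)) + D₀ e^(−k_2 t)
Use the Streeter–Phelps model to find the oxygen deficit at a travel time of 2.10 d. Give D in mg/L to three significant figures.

D ≈ 2.78 mg/L

k_1 L₀/(k_2−k_1) = 0.107×50.3/(1.60−0.107) = 5.382/1.493 = 3.605 mg/L.
e^(−k_1 t) = e^(−0.107×2.100) = 0.7988; e^(−k_2 t) = e^(−1.60×2.100) = 0.03474.
D = 3.605 × (0.7988 − 0.03474) + 0.732 × 0.03474 = 2.754 + 0.02543 = 2.780 mg/L.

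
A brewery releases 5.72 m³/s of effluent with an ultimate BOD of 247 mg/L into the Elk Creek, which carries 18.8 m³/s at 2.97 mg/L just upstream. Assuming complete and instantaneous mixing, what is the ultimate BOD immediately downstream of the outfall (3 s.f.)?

59.9 mg/L

Flow-weighted mixing: C = (Q_r C_r + Q_w C_w)/(Q_r + Q_w)
= (18.8×2.97 + 5.72×247)/(18.8 + 5.72) = 1469/24.52 = 59.90 mg/L.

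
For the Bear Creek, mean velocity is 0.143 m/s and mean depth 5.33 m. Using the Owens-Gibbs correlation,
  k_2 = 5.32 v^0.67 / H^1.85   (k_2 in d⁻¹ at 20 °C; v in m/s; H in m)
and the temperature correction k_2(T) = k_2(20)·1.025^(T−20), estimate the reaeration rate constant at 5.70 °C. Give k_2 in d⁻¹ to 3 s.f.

k_2 ≈ 0.0459 d⁻¹

k_2(20) = 5.32 × 0.143^0.67 / 5.33^1.85 = 5.32 × 0.2717 / 22.10 = 0.06539 d⁻¹.
k_2(5.70) = 0.06539 × 1.025^(5.70−20) = 0.06539 × 0.7025 = 0.04594 d⁻¹.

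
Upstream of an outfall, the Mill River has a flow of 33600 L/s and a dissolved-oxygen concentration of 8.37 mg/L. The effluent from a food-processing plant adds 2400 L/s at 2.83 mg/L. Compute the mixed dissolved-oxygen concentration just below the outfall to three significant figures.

8.00 mg/L

Flow-weighted mixing: C = (Q_r C_r + Q_w C_w)/(Q_r + Q_w)
= (33600×8.37 + 2400×2.83)/(33600 + 2400) = 288000/36000 = 8.001 mg/L.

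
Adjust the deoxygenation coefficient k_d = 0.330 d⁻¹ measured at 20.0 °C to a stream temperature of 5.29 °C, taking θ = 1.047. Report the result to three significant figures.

k_d ≈ 0.168 d⁻¹

k_d(T₂) = k_d(T₁) · θ^(T₂−T₁) = 0.330 × 1.047^(5.29−20.0)
= 0.330 × 1.047^-14.7 = 0.330 × 0.5088 = 0.1679 d⁻¹.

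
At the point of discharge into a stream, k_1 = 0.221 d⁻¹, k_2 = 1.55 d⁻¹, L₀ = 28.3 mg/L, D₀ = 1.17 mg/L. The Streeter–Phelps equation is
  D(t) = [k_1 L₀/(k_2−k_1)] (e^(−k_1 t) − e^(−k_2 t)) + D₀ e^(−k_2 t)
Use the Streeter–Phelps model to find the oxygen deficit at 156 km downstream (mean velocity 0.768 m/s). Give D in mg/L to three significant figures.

Travel time t = x/v = 156 km / (0.768 m/s) = 156000 m / 0.768 m/s = 203100 s = 2.351 d.
k_1 L₀/(k_2−k_1) = 0.221×28.3/(1.55−0.221) = 6.254/1.329 = 4.706 mg/L.
e^(−k_1 t) = e^(−0.221×2.351) = 0.5948; e^(−k_2 t) = e^(−1.55×2.351) = 0.02615.
D = 4.706 × (0.5948 − 0.02615) + 1.17 × 0.02615 = 2.676 + 0.03059 = 2.707 mg/L.

D ≈ 2.71 mg/L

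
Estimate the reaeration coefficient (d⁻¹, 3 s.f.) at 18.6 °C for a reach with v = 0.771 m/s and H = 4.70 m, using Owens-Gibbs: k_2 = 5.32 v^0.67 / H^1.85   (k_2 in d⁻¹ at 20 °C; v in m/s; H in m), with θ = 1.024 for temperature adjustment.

k_2(20) = 5.32 × 0.771^0.67 / 4.70^1.85 = 5.32 × 0.8401 / 17.51 = 0.2552 d⁻¹.
k_2(18.6) = 0.2552 × 1.024^(18.6−20) = 0.2552 × 0.9673 = 0.2469 d⁻¹.

k_2 ≈ 0.247 d⁻¹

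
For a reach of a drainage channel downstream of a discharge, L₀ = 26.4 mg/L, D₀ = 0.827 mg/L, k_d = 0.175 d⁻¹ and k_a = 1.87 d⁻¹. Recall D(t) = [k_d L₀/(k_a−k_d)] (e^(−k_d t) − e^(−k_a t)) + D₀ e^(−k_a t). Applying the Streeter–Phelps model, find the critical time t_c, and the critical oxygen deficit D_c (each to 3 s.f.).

With k_a/k_d = 10.69 and 1 − D₀(k_a−k_d)/(k_d L₀) = 0.6966,
t_c = ln(10.69 × 0.6966) / (1.87 − 0.175) = ln(7.444) / 1.695 = 2.007/1.695 = 1.184 d.
L(t_c) = L₀ e^(−k_d t_c) = 26.4 × 0.8128 = 21.46 mg/L, and at the critical point k_a D_c = k_d L, so D_c = (0.175/1.87) × 21.46 = 2.008 mg/L.

t_c ≈ 1.18 d; D_c ≈ 2.01 mg/L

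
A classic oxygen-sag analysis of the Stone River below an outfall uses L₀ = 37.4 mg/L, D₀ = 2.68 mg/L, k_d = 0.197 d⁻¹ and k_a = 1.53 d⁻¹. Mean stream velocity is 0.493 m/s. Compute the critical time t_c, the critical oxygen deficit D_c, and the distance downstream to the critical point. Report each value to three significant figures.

At the critical point dD/dt = 0, so k_d L₀ e^(−k_d t) = k_a D. Substituting D(t) from the Streeter–Phelps equation and solving for t gives
t_c = ln[(k_a/k_d)(1 − D₀(k_a−k_d)/(k_d L₀))] / (k_a−k_d).
Here k_a−k_d = 1.333 d⁻¹ and 1 − D₀(k_a−k_d)/(k_d L₀) = 1 − 2.68×1.333/(0.197×37.4) = 0.5151, so
t_c = ln(7.766 × 0.5151) / 1.333 = 1.386 / 1.333 = 1.040 d.
D_c = (k_d/k_a) L₀ e^(−k_d t_c) = (0.197/1.53) × 37.4 × e^(−0.197×1.040) = 0.1288 × 37.4 × 0.8147 = 3.923 mg/L.
x_c = v t_c = 0.493 m/s × 1.040 d × 86400 s/d = 44300 m ≈ 44.3 km.

t_c ≈ 1.04 d; D_c ≈ 3.92 mg/L; x_c ≈ 44.3 km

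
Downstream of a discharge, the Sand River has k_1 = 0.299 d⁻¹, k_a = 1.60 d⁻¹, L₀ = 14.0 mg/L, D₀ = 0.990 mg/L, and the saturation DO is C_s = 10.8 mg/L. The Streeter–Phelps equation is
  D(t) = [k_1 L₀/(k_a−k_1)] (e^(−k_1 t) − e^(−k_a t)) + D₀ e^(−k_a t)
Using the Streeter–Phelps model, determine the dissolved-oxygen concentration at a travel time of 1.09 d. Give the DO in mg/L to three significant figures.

k_1 L₀/(k_a−k_1) = 0.299×14.0/(1.60−0.299) = 4.186/1.301 = 3.218 mg/L.
e^(−k_1 t) = e^(−0.299×1.090) = 0.7219; e^(−k_a t) = e^(−1.60×1.090) = 0.1748.
D = 3.218 × (0.7219 − 0.1748) + 0.990 × 0.1748 = 1.760 + 0.1731 = 1.933 mg/L.
DO = C_s − D = 10.8 − 1.933 = 8.867 mg/L.

DO ≈ 8.87 mg/L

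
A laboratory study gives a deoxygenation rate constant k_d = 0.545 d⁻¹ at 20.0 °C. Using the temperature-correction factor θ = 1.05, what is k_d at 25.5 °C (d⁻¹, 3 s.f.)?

k_d ≈ 0.713 d⁻¹

k_d(T₂) = k_d(T₁) · θ^(T₂−T₁) = 0.545 × 1.05^(25.5−20.0)
= 0.545 × 1.05^5.50 = 0.545 × 1.308 = 0.7128 d⁻¹.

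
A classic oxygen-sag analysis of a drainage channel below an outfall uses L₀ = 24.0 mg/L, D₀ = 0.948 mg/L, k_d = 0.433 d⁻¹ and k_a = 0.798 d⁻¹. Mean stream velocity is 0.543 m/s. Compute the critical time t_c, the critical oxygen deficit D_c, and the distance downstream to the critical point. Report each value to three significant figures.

t_c ≈ 1.58 d; D_c ≈ 6.56 mg/L; x_c ≈ 74.2 km

At the critical point dD/dt = 0, so k_d L₀ e^(−k_d t) = k_a D. Substituting D(t) from the Streeter–Phelps equation and solving for t gives
t_c = ln[(k_a/k_d)(1 − D₀(k_a−k_d)/(k_d L₀))] / (k_a−k_d).
Here k_a−k_d = 0.3650 d⁻¹ and 1 − D₀(k_a−k_d)/(k_d L₀) = 1 − 0.948×0.3650/(0.433×24.0) = 0.9667, so
t_c = ln(1.843 × 0.9667) / 0.3650 = 0.5775 / 0.3650 = 1.582 d.
L(t_c) = L₀ e^(−k_d t_c) = 24.0 × 0.5040 = 12.10 mg/L, and at the critical point k_a D_c = k_d L, so D_c = (0.433/0.798) × 12.10 = 6.564 mg/L.
x_c = v t_c = 0.543 m/s × 1.582 d × 86400 s/d = 74230 m ≈ 74.2 km.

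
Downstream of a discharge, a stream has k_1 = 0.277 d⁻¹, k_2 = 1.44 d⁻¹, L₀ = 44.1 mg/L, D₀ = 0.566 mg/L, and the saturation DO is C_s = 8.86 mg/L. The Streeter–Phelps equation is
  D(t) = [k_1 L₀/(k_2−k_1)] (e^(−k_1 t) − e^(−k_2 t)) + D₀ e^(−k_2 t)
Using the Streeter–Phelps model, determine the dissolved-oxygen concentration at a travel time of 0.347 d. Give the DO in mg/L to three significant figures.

DO ≈ 5.35 mg/L

k_1 L₀/(k_2−k_1) = 0.277×44.1/(1.44−0.277) = 12.22/1.163 = 10.50 mg/L.
e^(−k_1 t) = e^(−0.277×0.3470) = 0.9084; e^(−k_2 t) = e^(−1.44×0.3470) = 0.6067.
D = 10.50 × (0.9084 − 0.6067) + 0.566 × 0.6067 = 3.168 + 0.3434 = 3.512 mg/L.
DO = C_s − D = 8.86 − 3.512 = 5.348 mg/L.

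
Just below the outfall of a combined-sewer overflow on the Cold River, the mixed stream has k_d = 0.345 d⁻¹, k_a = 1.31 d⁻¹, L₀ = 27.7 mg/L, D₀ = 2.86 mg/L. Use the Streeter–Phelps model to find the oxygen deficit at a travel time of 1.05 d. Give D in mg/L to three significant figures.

k_d L₀/(k_a−k_d) = 0.345×27.7/(1.31−0.345) = 9.556/0.9650 = 9.903 mg/L.
e^(−k_d t) = e^(−0.345×1.050) = 0.6961; e^(−k_a t) = e^(−1.31×1.050) = 0.2527.
D = 9.903 × (0.6961 − 0.2527) + 2.86 × 0.2527 = 4.391 + 0.7228 = 5.114 mg/L.

D ≈ 5.11 mg/L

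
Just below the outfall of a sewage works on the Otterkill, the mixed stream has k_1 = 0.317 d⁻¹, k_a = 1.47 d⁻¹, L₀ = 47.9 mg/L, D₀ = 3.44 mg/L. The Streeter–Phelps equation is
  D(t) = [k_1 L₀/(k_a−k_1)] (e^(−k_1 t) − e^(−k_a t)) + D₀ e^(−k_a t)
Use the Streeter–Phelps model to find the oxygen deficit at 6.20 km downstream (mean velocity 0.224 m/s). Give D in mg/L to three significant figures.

Travel time t = x/v = 6.20 km / (0.224 m/s) = 6200 m / 0.224 m/s = 27680 s = 0.3204 d.
k_1 L₀/(k_a−k_1) = 0.317×47.9/(1.47−0.317) = 15.18/1.153 = 13.17 mg/L.
e^(−k_1 t) = e^(−0.317×0.3204) = 0.9034; e^(−k_a t) = e^(−1.47×0.3204) = 0.6244.
D = 13.17 × (0.9034 − 0.6244) + 3.44 × 0.6244 = 3.674 + 2.148 = 5.822 mg/L.

D ≈ 5.82 mg/L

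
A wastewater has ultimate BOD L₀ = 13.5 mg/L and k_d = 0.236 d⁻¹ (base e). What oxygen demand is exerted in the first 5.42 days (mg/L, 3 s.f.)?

y ≈ 9.74 mg/L

y_t = L₀(1 − e^(−k_d t)) = 13.5 × (1 − e^(−0.236×5.42))
= 13.5 × (1 − 0.2783) = 13.5 × 0.7217 = 9.743 mg/L.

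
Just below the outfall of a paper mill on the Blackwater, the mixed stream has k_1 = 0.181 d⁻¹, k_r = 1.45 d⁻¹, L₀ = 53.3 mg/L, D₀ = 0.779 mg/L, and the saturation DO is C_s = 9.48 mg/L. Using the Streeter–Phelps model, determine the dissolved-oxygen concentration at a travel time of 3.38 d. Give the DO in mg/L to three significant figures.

DO ≈ 5.41 mg/L

k_1 L₀/(k_r−k_1) = 0.181×53.3/(1.45−0.181) = 9.647/1.269 = 7.602 mg/L.
e^(−k_1 t) = e^(−0.181×3.380) = 0.5424; e^(−k_r t) = e^(−1.45×3.380) = 0.007439.
D = 7.602 × (0.5424 − 0.007439) + 0.779 × 0.007439 = 4.067 + 0.005795 = 4.073 mg/L.
DO = C_s − D = 9.48 − 4.073 = 5.407 mg/L.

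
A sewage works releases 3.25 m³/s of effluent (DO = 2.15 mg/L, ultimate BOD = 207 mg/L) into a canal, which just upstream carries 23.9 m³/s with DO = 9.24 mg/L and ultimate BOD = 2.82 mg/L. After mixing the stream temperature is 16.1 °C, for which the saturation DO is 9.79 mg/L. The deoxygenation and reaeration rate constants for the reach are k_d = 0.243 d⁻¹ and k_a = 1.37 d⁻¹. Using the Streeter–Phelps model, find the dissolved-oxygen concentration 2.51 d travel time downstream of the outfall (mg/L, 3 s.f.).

DO ≈ 6.74 mg/L

Mixed DO = (23.9×9.24 + 3.25×2.15)/(23.9+3.25) = 227.8/27.15 = 8.391 mg/L.
Mixed L₀ = (23.9×2.82 + 3.25×207)/(27.15) = 740.1/27.15 = 27.26 mg/L.
Initial deficit D₀ = C_s − DO₀ = 9.79 − 8.391 = 1.399 mg/L.
D(2.51) = [0.243×27.26/(1.37−0.243)](e^(−0.243×2.51) − e^(−1.37×2.51)) + 1.399 e^(−1.37×2.51)
= 5.878 × (0.5434 − 0.03211) + 1.399 × 0.03211 = 3.050 mg/L.
DO = 9.79 − 3.050 = 6.740 mg/L.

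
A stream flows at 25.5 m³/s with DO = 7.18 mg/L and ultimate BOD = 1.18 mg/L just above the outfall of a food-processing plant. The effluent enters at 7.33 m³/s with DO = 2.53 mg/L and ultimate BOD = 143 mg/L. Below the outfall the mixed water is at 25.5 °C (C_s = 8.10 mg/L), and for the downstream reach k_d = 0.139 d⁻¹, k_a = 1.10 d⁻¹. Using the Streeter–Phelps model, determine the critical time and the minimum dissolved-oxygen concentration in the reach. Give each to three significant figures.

Mixed DO = (25.5×7.18 + 7.33×2.53)/(25.5+7.33) = 201.6/32.83 = 6.142 mg/L.
Mixed L₀ = (25.5×1.18 + 7.33×143)/(32.83) = 1078/32.83 = 32.84 mg/L.
Initial deficit D₀ = C_s − DO₀ = 8.10 − 6.142 = 1.958 mg/L.
t_c = (1/0.9610) ln[(1.10/0.139)(1 − 1.958×0.9610/(0.139×32.84))] = 1.041 × ln(4.652) = 1.600 d.
D_c = (0.139/1.10) × 32.84 × e^(−0.139×1.600) = 0.1264 × 32.84 × 0.8006 = 3.323 mg/L.
Minimum DO = 8.10 − 3.323 = 4.777 mg/L.

t_c ≈ 1.60 d; minimum DO ≈ 4.78 mg/L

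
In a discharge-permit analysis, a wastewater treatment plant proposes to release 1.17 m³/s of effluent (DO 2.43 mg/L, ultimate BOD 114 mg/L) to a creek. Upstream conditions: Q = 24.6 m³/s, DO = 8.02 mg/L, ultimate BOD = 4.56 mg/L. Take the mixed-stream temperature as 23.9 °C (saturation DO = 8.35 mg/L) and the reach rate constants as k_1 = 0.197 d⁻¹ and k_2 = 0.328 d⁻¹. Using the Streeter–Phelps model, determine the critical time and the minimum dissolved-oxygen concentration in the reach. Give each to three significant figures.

Mixed DO = (24.6×8.02 + 1.17×2.43)/(24.6+1.17) = 200.1/25.77 = 7.766 mg/L.
Mixed L₀ = (24.6×4.56 + 1.17×114)/(25.77) = 245.6/25.77 = 9.529 mg/L.
Initial deficit D₀ = C_s − DO₀ = 8.35 − 7.766 = 0.5838 mg/L.
t_c = (1/0.1310) ln[(0.328/0.197)(1 − 0.5838×0.1310/(0.197×9.529))] = 7.634 × ln(1.597) = 3.574 d.
D_c = (0.197/0.328) × 9.529 × e^(−0.197×3.574) = 0.6006 × 9.529 × 0.4945 = 2.830 mg/L.
Minimum DO = 8.35 − 2.830 = 5.520 mg/L.

t_c ≈ 3.57 d; minimum DO ≈ 5.52 mg/L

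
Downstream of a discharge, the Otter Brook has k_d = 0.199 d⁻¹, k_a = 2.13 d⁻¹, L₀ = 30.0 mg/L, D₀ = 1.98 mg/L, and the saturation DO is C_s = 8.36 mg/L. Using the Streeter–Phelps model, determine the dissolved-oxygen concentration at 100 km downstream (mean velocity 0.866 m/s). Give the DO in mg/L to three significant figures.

Travel time t = x/v = 100 km / (0.866 m/s) = 100000 m / 0.866 m/s = 115500 s = 1.336 d.
k_d L₀/(k_a−k_d) = 0.199×30.0/(2.13−0.199) = 5.970/1.931 = 3.092 mg/L.
e^(−k_d t) = e^(−0.199×1.336) = 0.7665; e^(−k_a t) = e^(−2.13×1.336) = 0.05803.
D = 3.092 × (0.7665 − 0.05803) + 1.98 × 0.05803 = 2.190 + 0.1149 = 2.305 mg/L.
DO = C_s − D = 8.36 − 2.305 = 6.055 mg/L.

DO ≈ 6.05 mg/L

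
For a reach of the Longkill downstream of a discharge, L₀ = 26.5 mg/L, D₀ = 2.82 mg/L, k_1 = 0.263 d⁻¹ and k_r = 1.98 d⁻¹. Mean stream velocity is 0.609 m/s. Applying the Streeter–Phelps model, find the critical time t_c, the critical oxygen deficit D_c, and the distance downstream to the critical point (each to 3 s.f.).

t_c ≈ 0.485 d; D_c ≈ 3.10 mg/L; x_c ≈ 25.5 km

With k_r/k_1 = 7.529 and 1 − D₀(k_r−k_1)/(k_1 L₀) = 0.3053,
t_c = ln(7.529 × 0.3053) / (1.98 − 0.263) = ln(2.298) / 1.717 = 0.8321/1.717 = 0.4846 d.
D_c = (k_1/k_r) L₀ e^(−k_1 t_c) = (0.263/1.98) × 26.5 × e^(−0.263×0.4846) = 0.1328 × 26.5 × 0.8803 = 3.099 mg/L.
x_c = v t_c = 0.609 m/s × 0.4846 d × 86400 s/d = 25500 m ≈ 25.5 km.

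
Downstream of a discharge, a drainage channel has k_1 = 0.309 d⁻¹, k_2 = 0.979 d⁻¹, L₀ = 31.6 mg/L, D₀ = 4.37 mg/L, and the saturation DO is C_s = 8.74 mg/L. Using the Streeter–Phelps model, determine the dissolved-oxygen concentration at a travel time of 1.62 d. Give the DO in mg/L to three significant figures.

DO ≈ 1.99 mg/L

k_1 L₀/(k_2−k_1) = 0.309×31.6/(0.979−0.309) = 9.764/0.6700 = 14.57 mg/L.
e^(−k_1 t) = e^(−0.309×1.620) = 0.6062; e^(−k_2 t) = e^(−0.979×1.620) = 0.2047.
D = 14.57 × (0.6062 − 0.2047) + 4.37 × 0.2047 = 5.850 + 0.8947 = 6.745 mg/L.
DO = C_s − D = 8.74 − 6.745 = 1.995 mg/L.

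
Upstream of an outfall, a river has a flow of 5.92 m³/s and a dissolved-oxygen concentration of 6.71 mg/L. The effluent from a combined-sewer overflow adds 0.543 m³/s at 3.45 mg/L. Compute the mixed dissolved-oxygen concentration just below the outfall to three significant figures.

6.44 mg/L

Flow-weighted mixing: C = (Q_r C_r + Q_w C_w)/(Q_r + Q_w)
= (5.92×6.71 + 0.543×3.45)/(5.92 + 0.543) = 41.60/6.463 = 6.436 mg/L.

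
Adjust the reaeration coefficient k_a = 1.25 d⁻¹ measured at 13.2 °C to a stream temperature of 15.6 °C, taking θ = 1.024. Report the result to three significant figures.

k_a ≈ 1.32 d⁻¹

k_a(T₂) = k_a(T₁) · θ^(T₂−T₁) = 1.25 × 1.024^(15.6−13.2)
= 1.25 × 1.024^2.40 = 1.25 × 1.059 = 1.323 d⁻¹.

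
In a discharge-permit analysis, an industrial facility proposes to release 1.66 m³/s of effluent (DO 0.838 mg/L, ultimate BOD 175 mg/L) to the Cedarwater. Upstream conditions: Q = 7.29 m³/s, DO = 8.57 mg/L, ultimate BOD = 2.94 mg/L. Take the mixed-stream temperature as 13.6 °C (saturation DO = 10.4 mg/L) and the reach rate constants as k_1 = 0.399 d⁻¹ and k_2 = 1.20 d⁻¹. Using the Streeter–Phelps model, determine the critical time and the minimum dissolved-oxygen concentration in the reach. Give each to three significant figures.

Mixed DO = (7.29×8.57 + 1.66×0.838)/(7.29+1.66) = 63.87/8.950 = 7.136 mg/L.
Mixed L₀ = (7.29×2.94 + 1.66×175)/(8.950) = 311.9/8.950 = 34.85 mg/L.
Initial deficit D₀ = C_s − DO₀ = 10.4 − 7.136 = 3.264 mg/L.
t_c = (1/0.8010) ln[(1.20/0.399)(1 − 3.264×0.8010/(0.399×34.85))] = 1.248 × ln(2.442) = 1.115 d.
D_c = (0.399/1.20) × 34.85 × e^(−0.399×1.115) = 0.3325 × 34.85 × 0.6410 = 7.428 mg/L.
Minimum DO = 10.4 − 7.428 = 2.972 mg/L.

t_c ≈ 1.11 d; minimum DO ≈ 2.97 mg/L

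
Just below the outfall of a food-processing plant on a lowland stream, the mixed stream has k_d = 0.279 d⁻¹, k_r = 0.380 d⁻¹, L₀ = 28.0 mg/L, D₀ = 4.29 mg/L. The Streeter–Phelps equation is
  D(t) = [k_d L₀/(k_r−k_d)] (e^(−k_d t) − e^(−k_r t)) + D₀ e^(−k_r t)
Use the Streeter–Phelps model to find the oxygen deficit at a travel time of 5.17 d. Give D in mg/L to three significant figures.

D ≈ 8.04 mg/L

k_d L₀/(k_r−k_d) = 0.279×28.0/(0.380−0.279) = 7.812/0.1010 = 77.35 mg/L.
e^(−k_d t) = e^(−0.279×5.170) = 0.2364; e^(−k_r t) = e^(−0.380×5.170) = 0.1402.
D = 77.35 × (0.2364 − 0.1402) + 4.29 × 0.1402 = 7.436 + 0.6015 = 8.038 mg/L.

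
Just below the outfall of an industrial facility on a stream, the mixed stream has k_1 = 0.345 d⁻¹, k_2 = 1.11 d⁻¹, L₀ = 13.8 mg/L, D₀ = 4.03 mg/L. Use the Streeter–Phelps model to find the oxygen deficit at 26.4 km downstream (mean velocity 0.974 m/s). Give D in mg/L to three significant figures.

Travel time t = x/v = 26.4 km / (0.974 m/s) = 26400 m / 0.974 m/s = 27100 s = 0.3137 d.
k_1 L₀/(k_2−k_1) = 0.345×13.8/(1.11−0.345) = 4.761/0.7650 = 6.224 mg/L.
e^(−k_1 t) = e^(−0.345×0.3137) = 0.8974; e^(−k_2 t) = e^(−1.11×0.3137) = 0.7059.
D = 6.224 × (0.8974 − 0.7059) + 4.03 × 0.7059 = 1.192 + 2.845 = 4.037 mg/L.

D ≈ 4.04 mg/L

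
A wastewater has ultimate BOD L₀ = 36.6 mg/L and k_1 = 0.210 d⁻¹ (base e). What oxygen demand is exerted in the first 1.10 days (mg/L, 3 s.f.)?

y_t = L₀(1 − e^(−k_1 t)) = 36.6 × (1 − e^(−0.210×1.10))
= 36.6 × (1 − 0.7937) = 36.6 × 0.2063 = 7.549 mg/L.

y ≈ 7.55 mg/L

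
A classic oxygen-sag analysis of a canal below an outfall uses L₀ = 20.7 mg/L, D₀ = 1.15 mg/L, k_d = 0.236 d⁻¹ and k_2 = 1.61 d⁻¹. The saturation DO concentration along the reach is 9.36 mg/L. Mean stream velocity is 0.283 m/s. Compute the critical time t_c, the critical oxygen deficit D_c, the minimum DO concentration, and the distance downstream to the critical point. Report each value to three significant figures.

t_c = [1/(k_2−k_d)] ln[(k_2/k_d)(1 − D₀(k_2−k_d)/(k_d L₀))]
= [1/(1.61−0.236)] ln[(1.61/0.236)(1 − 1.15×1.374/(0.236×20.7))]
= (1/1.374) ln[6.822 × 0.6766] = 0.7278 × ln(4.615) = 0.7278 × 1.529 = 1.113 d.
L(t_c) = L₀ e^(−k_d t_c) = 20.7 × 0.7690 = 15.92 mg/L, and at the critical point k_2 D_c = k_d L, so D_c = (0.236/1.61) × 15.92 = 2.333 mg/L.
Minimum DO = C_s − D_c = 9.36 − 2.333 = 7.027 mg/L.
x_c = v t_c = 0.283 m/s × 1.113 d × 86400 s/d = 27220 m ≈ 27.2 km.

t_c ≈ 1.11 d; D_c ≈ 2.33 mg/L; min DO ≈ 7.03 mg/L; x_c ≈ 27.2 km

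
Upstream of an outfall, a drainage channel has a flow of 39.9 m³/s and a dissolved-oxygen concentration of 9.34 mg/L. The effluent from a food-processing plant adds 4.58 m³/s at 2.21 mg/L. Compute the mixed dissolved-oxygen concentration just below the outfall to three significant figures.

8.61 mg/L

Flow-weighted mixing: C = (Q_r C_r + Q_w C_w)/(Q_r + Q_w)
= (39.9×9.34 + 4.58×2.21)/(39.9 + 4.58) = 382.8/44.48 = 8.606 mg/L.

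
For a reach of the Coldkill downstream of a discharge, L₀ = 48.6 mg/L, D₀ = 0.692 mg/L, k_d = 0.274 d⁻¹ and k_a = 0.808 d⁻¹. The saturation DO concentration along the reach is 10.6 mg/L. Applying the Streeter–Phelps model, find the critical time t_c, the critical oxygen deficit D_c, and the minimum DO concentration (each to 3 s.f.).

At the critical point dD/dt = 0, so k_d L₀ e^(−k_d t) = k_a D. Substituting D(t) from the Streeter–Phelps equation and solving for t gives
t_c = ln[(k_a/k_d)(1 − D₀(k_a−k_d)/(k_d L₀))] / (k_a−k_d).
Here k_a−k_d = 0.5340 d⁻¹ and 1 − D₀(k_a−k_d)/(k_d L₀) = 1 − 0.692×0.5340/(0.274×48.6) = 0.9723, so
t_c = ln(2.949 × 0.9723) / 0.5340 = 1.053 / 0.5340 = 1.972 d.
L(t_c) = L₀ e^(−k_d t_c) = 48.6 × 0.5825 = 28.31 mg/L, and at the critical point k_a D_c = k_d L, so D_c = (0.274/0.808) × 28.31 = 9.600 mg/L.
Minimum DO = C_s − D_c = 10.6 − 9.600 = 1.000 mg/L.

t_c ≈ 1.97 d; D_c ≈ 9.60 mg/L; min DO ≈ 1.00 mg/L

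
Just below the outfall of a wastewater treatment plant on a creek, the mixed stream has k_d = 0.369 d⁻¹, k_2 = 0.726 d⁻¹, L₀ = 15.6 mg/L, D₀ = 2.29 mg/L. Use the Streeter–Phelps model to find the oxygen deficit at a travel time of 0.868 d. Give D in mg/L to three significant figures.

D ≈ 4.34 mg/L

k_d L₀/(k_2−k_d) = 0.369×15.6/(0.726−0.369) = 5.756/0.3570 = 16.12 mg/L.
e^(−k_d t) = e^(−0.369×0.8680) = 0.7259; e^(−k_2 t) = e^(−0.726×0.8680) = 0.5325.
D = 16.12 × (0.7259 − 0.5325) + 2.29 × 0.5325 = 3.119 + 1.219 = 4.338 mg/L.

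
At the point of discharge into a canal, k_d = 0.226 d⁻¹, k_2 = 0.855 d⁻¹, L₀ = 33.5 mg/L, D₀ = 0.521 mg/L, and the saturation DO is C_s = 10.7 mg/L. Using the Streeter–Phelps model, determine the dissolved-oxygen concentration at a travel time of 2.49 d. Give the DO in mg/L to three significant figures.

DO ≈ 5.21 mg/L

k_d L₀/(k_2−k_d) = 0.226×33.5/(0.855−0.226) = 7.571/0.6290 = 12.04 mg/L.
e^(−k_d t) = e^(−0.226×2.490) = 0.5696; e^(−k_2 t) = e^(−0.855×2.490) = 0.1190.
D = 12.04 × (0.5696 − 0.1190) + 0.521 × 0.1190 = 5.425 + 0.06198 = 5.487 mg/L.
DO = C_s − D = 10.7 − 5.487 = 5.213 mg/L.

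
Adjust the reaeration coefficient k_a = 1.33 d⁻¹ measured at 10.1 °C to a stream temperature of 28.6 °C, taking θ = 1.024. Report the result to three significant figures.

k_a ≈ 2.06 d⁻¹

k_a(T₂) = k_a(T₁) · θ^(T₂−T₁) = 1.33 × 1.024^(28.6−10.1)
= 1.33 × 1.024^18.5 = 1.33 × 1.551 = 2.063 d⁻¹.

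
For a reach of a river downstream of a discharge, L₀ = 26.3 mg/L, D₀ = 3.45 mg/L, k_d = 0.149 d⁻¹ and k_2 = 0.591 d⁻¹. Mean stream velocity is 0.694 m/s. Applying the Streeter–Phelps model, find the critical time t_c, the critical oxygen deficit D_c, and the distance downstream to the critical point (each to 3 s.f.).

With k_2/k_d = 3.966 and 1 − D₀(k_2−k_d)/(k_d L₀) = 0.6109,
t_c = ln(3.966 × 0.6109) / (0.591 − 0.149) = ln(2.423) / 0.4420 = 0.8850/0.4420 = 2.002 d.
L(t_c) = L₀ e^(−k_d t_c) = 26.3 × 0.7421 = 19.52 mg/L, and at the critical point k_2 D_c = k_d L, so D_c = (0.149/0.591) × 19.52 = 4.920 mg/L.
x_c = v t_c = 0.694 m/s × 2.002 d × 86400 s/d = 120100 m ≈ 120 km.

t_c ≈ 2.00 d; D_c ≈ 4.92 mg/L; x_c ≈ 120 km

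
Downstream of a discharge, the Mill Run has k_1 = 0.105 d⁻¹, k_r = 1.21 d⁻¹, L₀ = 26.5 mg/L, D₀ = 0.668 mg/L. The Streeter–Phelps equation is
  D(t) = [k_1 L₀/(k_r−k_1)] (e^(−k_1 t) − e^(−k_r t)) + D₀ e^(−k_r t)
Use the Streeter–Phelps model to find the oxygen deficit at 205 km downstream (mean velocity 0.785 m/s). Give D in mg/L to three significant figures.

D ≈ 1.79 mg/L

Travel time t = x/v = 205 km / (0.785 m/s) = 205000 m / 0.785 m/s = 261100 s = 3.023 d.
k_1 L₀/(k_r−k_1) = 0.105×26.5/(1.21−0.105) = 2.782/1.105 = 2.518 mg/L.
e^(−k_1 t) = e^(−0.105×3.023) = 0.7281; e^(−k_r t) = e^(−1.21×3.023) = 0.02580.
D = 2.518 × (0.7281 − 0.02580) + 0.668 × 0.02580 = 1.768 + 0.01724 = 1.786 mg/L.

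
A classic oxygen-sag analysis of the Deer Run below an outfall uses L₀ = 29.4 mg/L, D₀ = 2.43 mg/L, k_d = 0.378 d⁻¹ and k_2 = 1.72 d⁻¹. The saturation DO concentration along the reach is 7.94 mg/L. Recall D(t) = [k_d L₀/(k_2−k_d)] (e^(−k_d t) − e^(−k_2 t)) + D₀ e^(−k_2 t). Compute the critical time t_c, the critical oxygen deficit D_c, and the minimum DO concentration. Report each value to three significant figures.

With k_2/k_d = 4.550 and 1 − D₀(k_2−k_d)/(k_d L₀) = 0.7066,
t_c = ln(4.550 × 0.7066) / (1.72 − 0.378) = ln(3.215) / 1.342 = 1.168/1.342 = 0.8702 d.
L(t_c) = L₀ e^(−k_d t_c) = 29.4 × 0.7197 = 21.16 mg/L, and at the critical point k_2 D_c = k_d L, so D_c = (0.378/1.72) × 21.16 = 4.650 mg/L.
Minimum DO = C_s − D_c = 7.94 − 4.650 = 3.290 mg/L.

t_c ≈ 0.870 d; D_c ≈ 4.65 mg/L; min DO ≈ 3.29 mg/L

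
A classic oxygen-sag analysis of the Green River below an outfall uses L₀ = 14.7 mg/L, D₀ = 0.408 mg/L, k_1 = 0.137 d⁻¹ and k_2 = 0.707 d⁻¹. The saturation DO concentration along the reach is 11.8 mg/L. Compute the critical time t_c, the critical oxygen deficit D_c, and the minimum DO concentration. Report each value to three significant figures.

t_c ≈ 2.66 d; D_c ≈ 1.98 mg/L; min DO ≈ 9.82 mg/L

At the critical point dD/dt = 0, so k_1 L₀ e^(−k_1 t) = k_2 D. Substituting D(t) from the Streeter–Phelps equation and solving for t gives
t_c = ln[(k_2/k_1)(1 − D₀(k_2−k_1)/(k_1 L₀))] / (k_2−k_1).
Here k_2−k_1 = 0.5700 d⁻¹ and 1 − D₀(k_2−k_1)/(k_1 L₀) = 1 − 0.408×0.5700/(0.137×14.7) = 0.8845, so
t_c = ln(5.161 × 0.8845) / 0.5700 = 1.518 / 0.5700 = 2.664 d.
D_c = (k_1/k_2) L₀ e^(−k_1 t_c) = (0.137/0.707) × 14.7 × e^(−0.137×2.664) = 0.1938 × 14.7 × 0.6942 = 1.978 mg/L.
Minimum DO = C_s − D_c = 11.8 − 1.978 = 9.822 mg/L.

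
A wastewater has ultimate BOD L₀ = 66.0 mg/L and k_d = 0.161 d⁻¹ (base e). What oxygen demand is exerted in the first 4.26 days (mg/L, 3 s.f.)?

y ≈ 32.8 mg/L

y_t = L₀(1 − e^(−k_d t)) = 66.0 × (1 − e^(−0.161×4.26))
= 66.0 × (1 − 0.5037) = 66.0 × 0.4963 = 32.76 mg/L.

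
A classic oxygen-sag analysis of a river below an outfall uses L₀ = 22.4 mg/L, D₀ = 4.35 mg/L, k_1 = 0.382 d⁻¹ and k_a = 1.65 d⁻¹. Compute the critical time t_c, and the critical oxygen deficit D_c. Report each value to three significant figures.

At the critical point dD/dt = 0, so k_1 L₀ e^(−k_1 t) = k_a D. Substituting D(t) from the Streeter–Phelps equation and solving for t gives
t_c = ln[(k_a/k_1)(1 − D₀(k_a−k_1)/(k_1 L₀))] / (k_a−k_1).
Here k_a−k_1 = 1.268 d⁻¹ and 1 − D₀(k_a−k_1)/(k_1 L₀) = 1 − 4.35×1.268/(0.382×22.4) = 0.3554, so
t_c = ln(4.319 × 0.3554) / 1.268 = 0.4286 / 1.268 = 0.3380 d.
L(t_c) = L₀ e^(−k_1 t_c) = 22.4 × 0.8789 = 19.69 mg/L, and at the critical point k_a D_c = k_1 L, so D_c = (0.382/1.65) × 19.69 = 4.558 mg/L.

t_c ≈ 0.338 d; D_c ≈ 4.56 mg/L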